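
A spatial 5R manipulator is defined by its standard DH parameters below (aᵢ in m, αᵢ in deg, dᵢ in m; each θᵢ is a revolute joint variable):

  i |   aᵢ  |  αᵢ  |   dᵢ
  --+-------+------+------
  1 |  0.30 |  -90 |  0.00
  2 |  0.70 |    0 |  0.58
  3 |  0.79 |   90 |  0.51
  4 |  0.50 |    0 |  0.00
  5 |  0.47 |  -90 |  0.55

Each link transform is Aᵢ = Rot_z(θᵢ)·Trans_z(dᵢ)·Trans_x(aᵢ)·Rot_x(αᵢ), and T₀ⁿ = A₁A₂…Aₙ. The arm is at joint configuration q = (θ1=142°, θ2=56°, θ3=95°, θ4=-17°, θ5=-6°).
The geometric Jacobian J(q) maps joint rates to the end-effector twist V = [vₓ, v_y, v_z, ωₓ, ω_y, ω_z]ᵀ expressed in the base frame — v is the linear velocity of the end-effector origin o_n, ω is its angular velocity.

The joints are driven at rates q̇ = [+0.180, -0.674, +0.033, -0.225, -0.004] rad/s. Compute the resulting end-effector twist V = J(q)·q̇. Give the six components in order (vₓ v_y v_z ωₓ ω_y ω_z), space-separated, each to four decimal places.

o_n = [-0.0508, -0.9250, -1.8859]
J₁: ẑ×o_n = [0.9250, -0.0508, 0.0000], ω = ẑ
J2: z=[-0.6157, -0.7880, 0.0000] o=[-0.2364, 0.1847, 0.0000] → [1.4861, -1.1611, 0.8295, -0.6157, -0.7880, 0.0000]
J3: z=[-0.6157, -0.7880, 0.0000] o=[-0.9019, -0.0314, -0.5803] → [1.0288, -0.8038, 1.2209, -0.6157, -0.7880, 0.0000]
J4: z=[-0.3820, 0.2985, -0.8746] o=[-0.6715, -0.8586, -0.9633] → [-0.3334, -0.8953, -0.1599, -0.3820, 0.2985, -0.8746]
J5: z=[-0.3820, 0.2985, -0.8746] o=[-0.2519, -1.0009, -1.1951] → [-0.1398, -0.4398, -0.0890, -0.3820, 0.2985, -0.8746]
V = J·q̇ = [-0.7256, 0.9501, -0.4824, 0.4821, 0.4368, 0.3803]

-0.7256 0.9501 -0.4824 0.4821 0.4368 0.3803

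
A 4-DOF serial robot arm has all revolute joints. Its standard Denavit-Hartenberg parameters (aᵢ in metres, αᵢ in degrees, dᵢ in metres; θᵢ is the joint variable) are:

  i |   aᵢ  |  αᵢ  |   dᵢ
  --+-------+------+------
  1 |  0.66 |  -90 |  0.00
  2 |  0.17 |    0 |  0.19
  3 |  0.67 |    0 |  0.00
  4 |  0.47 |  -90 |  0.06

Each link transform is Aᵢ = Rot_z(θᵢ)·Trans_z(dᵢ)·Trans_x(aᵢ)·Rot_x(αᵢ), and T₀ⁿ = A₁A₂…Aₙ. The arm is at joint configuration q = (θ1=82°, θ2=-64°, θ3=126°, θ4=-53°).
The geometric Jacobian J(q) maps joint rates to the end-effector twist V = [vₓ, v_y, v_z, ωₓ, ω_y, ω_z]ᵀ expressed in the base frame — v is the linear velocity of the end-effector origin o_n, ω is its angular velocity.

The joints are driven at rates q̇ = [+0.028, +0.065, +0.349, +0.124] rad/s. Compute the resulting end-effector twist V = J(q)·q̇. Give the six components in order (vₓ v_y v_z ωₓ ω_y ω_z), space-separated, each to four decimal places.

-0.0811 -0.2729 -0.3848 -0.5328 0.0749 0.0280

o_n = [-0.0370, 1.5333, -0.5123]
J₁: ẑ×o_n = [-1.5333, -0.0370, 0.0000], ω = ẑ
J2: z=[-0.9903, 0.1392, 0.0000] o=[0.0919, 0.6536, 0.0000] → [-0.0713, -0.5073, -0.8533, -0.9903, 0.1392, 0.0000]
J3: z=[-0.9903, 0.1392, 0.0000] o=[-0.0859, 0.7538, 0.1528] → [-0.0926, -0.6586, -0.7788, -0.9903, 0.1392, 0.0000]
J4: z=[-0.9903, 0.1392, 0.0000] o=[-0.0421, 1.0653, -0.4388] → [-0.0102, -0.0728, -0.4642, -0.9903, 0.1392, 0.0000]
V = J·q̇ = [-0.0811, -0.2729, -0.3848, -0.5328, 0.0749, 0.0280]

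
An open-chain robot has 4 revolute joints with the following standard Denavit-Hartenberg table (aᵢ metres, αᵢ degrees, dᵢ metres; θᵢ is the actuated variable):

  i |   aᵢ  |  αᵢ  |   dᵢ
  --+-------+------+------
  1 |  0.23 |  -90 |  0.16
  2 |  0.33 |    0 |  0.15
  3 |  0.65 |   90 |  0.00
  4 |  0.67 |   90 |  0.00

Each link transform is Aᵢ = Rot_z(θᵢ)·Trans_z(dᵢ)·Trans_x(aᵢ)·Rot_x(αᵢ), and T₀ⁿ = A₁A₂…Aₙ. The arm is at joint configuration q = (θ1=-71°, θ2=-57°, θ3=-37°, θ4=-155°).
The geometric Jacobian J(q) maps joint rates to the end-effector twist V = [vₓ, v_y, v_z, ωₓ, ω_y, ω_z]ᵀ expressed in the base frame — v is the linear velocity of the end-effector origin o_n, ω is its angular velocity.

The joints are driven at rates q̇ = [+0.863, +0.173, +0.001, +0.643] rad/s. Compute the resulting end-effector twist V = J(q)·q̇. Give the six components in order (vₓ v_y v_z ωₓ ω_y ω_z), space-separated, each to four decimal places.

0.0140 -0.1618 0.1511 -0.0443 0.6631 0.8181

o_n = [0.0065, -0.4279, 0.4794]
J₁: ẑ×o_n = [0.4279, 0.0065, -0.0000], ω = ẑ
J2: z=[0.9455, 0.3256, 0.0000] o=[0.0749, -0.2175, 0.1600] → [0.1040, -0.3020, -0.1767, 0.9455, 0.3256, 0.0000]
J3: z=[0.9455, 0.3256, 0.0000] o=[0.2752, -0.3386, 0.4368] → [0.0139, -0.0403, 0.0030, 0.9455, 0.3256, 0.0000]
J4: z=[-0.3248, 0.9432, -0.0698] o=[0.2605, -0.2957, 1.0852] → [-0.5806, -0.1790, 0.2825, -0.3248, 0.9432, -0.0698]
V = J·q̇ = [0.0140, -0.1618, 0.1511, -0.0443, 0.6631, 0.8181]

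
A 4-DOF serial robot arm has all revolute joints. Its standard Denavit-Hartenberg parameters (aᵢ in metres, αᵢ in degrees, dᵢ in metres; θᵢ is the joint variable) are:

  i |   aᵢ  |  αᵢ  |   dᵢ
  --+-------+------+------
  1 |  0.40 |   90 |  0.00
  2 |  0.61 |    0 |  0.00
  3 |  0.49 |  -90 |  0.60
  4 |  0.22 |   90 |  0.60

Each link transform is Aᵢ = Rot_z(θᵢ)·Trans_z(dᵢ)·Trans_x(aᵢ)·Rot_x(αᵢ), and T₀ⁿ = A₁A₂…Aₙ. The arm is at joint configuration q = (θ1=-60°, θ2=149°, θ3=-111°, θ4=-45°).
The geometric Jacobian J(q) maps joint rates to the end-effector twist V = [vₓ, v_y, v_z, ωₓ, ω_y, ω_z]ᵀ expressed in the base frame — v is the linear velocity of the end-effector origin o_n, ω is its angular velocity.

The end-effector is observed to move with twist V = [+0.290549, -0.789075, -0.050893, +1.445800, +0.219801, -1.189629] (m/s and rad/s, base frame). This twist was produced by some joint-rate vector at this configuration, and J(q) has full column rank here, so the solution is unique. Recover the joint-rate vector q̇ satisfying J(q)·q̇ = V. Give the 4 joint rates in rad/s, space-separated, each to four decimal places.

o_n = [-0.6461, -0.3920, 1.1844]
J₁: ẑ×o_n = [0.3920, -0.6461, 0.0000], ω = ẑ
J2: z=[-0.8660, -0.5000, 0.0000] o=[0.2000, -0.3464, 0.0000] → [-0.5922, 1.0257, -0.3836, -0.8660, -0.5000, 0.0000]
J3: z=[-0.8660, -0.5000, 0.0000] o=[-0.0614, 0.1064, 0.3142] → [-0.4351, 0.7537, 0.1393, -0.8660, -0.5000, 0.0000]
J4: z=[-0.3078, 0.5332, 0.7880] o=[-0.3880, -0.5280, 0.6158] → [0.1960, -0.0284, 0.0958, -0.3078, 0.5332, 0.7880]
q̇ = J⁺·V = [-0.5080, -0.4240, -0.9380, -0.8650]

-0.5080 -0.4240 -0.9380 -0.8650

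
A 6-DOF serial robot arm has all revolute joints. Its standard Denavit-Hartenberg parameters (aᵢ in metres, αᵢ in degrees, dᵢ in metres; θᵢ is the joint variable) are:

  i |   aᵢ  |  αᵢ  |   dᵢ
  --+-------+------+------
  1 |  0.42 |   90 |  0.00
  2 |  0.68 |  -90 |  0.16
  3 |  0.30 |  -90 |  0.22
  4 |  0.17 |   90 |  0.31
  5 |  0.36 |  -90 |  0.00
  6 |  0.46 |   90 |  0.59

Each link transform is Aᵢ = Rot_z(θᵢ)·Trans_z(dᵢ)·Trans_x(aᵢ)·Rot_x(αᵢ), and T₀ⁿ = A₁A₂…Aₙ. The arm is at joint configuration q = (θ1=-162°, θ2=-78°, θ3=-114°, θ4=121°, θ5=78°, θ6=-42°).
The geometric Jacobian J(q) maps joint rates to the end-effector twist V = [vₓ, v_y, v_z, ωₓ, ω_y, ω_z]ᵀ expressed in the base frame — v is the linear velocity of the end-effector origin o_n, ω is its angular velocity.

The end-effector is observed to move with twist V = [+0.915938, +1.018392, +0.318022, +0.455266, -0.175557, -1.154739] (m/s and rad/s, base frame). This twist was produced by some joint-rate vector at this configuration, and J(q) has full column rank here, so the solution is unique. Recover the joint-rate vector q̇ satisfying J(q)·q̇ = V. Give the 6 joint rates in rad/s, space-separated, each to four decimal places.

o_n = [-1.3326, 0.8847, -1.3280]
J₁: ẑ×o_n = [-0.8847, -1.3326, 0.0000], ω = ẑ
J2: z=[-0.3090, 0.9511, 0.0000] o=[-0.3994, -0.1298, 0.0000] → [-1.2631, -0.4104, 0.5740, -0.3090, 0.9511, 0.0000]
J3: z=[-0.9303, -0.3023, 0.2079] o=[-0.5833, -0.0213, -0.6651] → [0.0120, -0.7725, -1.0693, -0.9303, -0.3023, 0.2079]
J4: z=[-0.3063, 0.3281, -0.8936] o=[-0.8486, 0.1807, -0.5000] → [0.3574, 0.1789, -0.0568, -0.3063, 0.3281, -0.8936]
J5: z=[0.3061, 0.9228, 0.2339] o=[-0.7903, 0.2481, -0.8422] → [-0.5973, 0.0218, 0.6953, 0.3061, 0.9228, 0.2339]
J6: z=[-0.9454, 0.2657, 0.1890] o=[-0.8307, 0.3485, -1.1855] → [-0.1392, -0.2296, -0.3735, -0.9454, 0.2657, 0.1890]
q̇ = J⁺·V = [-0.2370, -0.1180, -0.6350, 0.7130, -0.4720, -0.2020]

-0.2370 -0.1180 -0.6350 0.7130 -0.4720 -0.2020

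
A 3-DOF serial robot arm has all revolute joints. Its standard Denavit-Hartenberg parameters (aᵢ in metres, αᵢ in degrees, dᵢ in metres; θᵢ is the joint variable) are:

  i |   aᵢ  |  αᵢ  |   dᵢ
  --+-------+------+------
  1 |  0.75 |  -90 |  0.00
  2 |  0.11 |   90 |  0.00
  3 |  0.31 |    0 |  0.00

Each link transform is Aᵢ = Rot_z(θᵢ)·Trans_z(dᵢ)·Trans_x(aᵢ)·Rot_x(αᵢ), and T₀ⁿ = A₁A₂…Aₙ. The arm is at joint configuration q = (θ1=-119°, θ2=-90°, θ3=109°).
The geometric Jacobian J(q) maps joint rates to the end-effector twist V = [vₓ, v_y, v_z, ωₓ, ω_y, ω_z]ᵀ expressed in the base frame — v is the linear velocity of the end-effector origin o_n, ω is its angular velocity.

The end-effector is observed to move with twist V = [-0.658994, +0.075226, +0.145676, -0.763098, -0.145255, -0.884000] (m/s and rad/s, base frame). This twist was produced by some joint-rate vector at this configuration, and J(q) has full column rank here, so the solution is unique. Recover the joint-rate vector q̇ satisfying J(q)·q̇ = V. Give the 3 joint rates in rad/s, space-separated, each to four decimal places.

o_n = [-0.1072, -0.7981, 0.0091]
J₁: ẑ×o_n = [0.7981, -0.1072, 0.0000], ω = ẑ
J2: z=[0.8746, -0.4848, 0.0000] o=[-0.3636, -0.6560, 0.0000] → [-0.0044, -0.0079, 0.0000, 0.8746, -0.4848, 0.0000]
J3: z=[0.4848, 0.8746, 0.0000] o=[-0.3636, -0.6560, 0.1100] → [-0.0883, 0.0489, -0.2931, 0.4848, 0.8746, 0.0000]
q̇ = J⁺·V = [-0.8840, -0.5970, -0.4970]

-0.8840 -0.5970 -0.4970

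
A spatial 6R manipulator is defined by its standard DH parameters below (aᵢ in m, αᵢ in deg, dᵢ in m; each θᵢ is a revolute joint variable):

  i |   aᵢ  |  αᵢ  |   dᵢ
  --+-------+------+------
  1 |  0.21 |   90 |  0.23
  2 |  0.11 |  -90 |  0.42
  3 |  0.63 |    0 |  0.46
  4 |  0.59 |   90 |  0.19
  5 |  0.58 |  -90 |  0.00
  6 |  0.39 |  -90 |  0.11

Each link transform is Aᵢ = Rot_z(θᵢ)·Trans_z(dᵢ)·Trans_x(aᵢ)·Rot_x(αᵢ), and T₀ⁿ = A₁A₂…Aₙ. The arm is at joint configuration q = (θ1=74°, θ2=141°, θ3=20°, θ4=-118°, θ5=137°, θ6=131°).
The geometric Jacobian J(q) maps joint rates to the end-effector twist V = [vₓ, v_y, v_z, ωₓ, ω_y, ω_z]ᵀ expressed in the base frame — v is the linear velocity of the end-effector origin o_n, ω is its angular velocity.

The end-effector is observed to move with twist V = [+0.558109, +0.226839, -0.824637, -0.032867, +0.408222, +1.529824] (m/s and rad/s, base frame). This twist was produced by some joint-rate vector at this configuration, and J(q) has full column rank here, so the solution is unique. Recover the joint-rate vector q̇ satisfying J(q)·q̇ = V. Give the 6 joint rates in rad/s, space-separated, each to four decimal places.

-0.0420 0.4130 -0.1180 -0.6500 -0.6070 0.9500

o_n = [0.2167, -1.1332, 0.2165]
J₁: ẑ×o_n = [1.1332, 0.2167, -0.0000], ω = ẑ
J2: z=[0.9613, -0.2756, 0.0000] o=[0.0579, 0.2019, 0.2300] → [0.0037, 0.0130, -1.2396, 0.9613, -0.2756, 0.0000]
J3: z=[-0.1735, -0.6049, -0.7771] o=[0.4381, 0.0039, 0.2992] → [-0.8336, 0.1576, 0.0634, -0.1735, -0.6049, -0.7771]
J4: z=[-0.1735, -0.6049, -0.7771] o=[0.0243, -0.6572, 0.3143] → [-0.3107, -0.1665, 0.1990, -0.1735, -0.6049, -0.7771]
J5: z=[0.0783, 0.7781, -0.6232] o=[0.5706, -0.8719, 0.1150] → [-0.0839, 0.2126, 0.2548, 0.0783, 0.7781, -0.6232]
J6: z=[-0.5427, 0.5577, 0.6281] o=[0.0855, -1.0395, -0.1553] → [0.2662, 0.2842, -0.0223, -0.5427, 0.5577, 0.6281]
q̇ = J⁺·V = [-0.0420, 0.4130, -0.1180, -0.6500, -0.6070, 0.9500]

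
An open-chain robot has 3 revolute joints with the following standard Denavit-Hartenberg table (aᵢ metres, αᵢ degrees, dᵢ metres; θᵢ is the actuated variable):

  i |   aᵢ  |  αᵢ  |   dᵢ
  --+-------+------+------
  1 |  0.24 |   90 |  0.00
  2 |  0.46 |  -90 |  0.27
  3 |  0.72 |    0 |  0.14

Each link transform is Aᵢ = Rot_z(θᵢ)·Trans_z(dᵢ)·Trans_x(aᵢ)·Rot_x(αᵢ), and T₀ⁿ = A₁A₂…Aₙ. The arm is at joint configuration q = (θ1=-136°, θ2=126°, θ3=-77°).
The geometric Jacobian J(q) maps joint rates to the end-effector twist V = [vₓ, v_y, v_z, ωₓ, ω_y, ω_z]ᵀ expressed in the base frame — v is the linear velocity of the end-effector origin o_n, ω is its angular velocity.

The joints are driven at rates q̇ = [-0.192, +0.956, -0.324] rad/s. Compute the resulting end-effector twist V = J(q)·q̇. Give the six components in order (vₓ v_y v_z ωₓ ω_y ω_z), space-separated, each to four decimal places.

o_n = [-0.5031, 0.8648, 0.4209]
J₁: ẑ×o_n = [-0.8648, -0.5031, 0.0000], ω = ẑ
J2: z=[-0.6947, 0.7193, 0.0000] o=[-0.1726, -0.1667, 0.0000] → [0.3028, 0.2924, -0.4788, -0.6947, 0.7193, 0.0000]
J3: z=[0.5820, 0.5620, -0.5878] o=[-0.1657, 0.2153, 0.3721] → [0.4091, 0.1699, 0.5676, 0.5820, 0.5620, -0.5878]
V = J·q̇ = [0.3229, 0.3210, -0.6417, -0.8526, 0.5056, -0.0016]

0.3229 0.3210 -0.6417 -0.8526 0.5056 -0.0016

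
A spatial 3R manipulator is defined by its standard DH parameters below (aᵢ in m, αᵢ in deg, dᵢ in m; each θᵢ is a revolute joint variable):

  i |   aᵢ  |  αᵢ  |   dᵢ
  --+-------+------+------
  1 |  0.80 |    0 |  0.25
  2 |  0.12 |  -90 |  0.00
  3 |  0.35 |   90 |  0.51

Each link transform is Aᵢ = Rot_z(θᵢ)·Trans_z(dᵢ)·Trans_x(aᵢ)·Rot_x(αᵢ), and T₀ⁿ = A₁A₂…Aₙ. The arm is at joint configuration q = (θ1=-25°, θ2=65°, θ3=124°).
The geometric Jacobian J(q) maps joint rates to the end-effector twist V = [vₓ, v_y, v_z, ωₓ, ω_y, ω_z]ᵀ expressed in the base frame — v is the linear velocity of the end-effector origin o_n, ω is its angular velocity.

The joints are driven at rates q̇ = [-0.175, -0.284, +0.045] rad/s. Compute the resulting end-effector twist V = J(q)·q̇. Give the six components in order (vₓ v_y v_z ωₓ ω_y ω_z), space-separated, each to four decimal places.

o_n = [0.3392, 0.0039, -0.0402]
J₁: ẑ×o_n = [-0.0039, 0.3392, 0.0000], ω = ẑ
J2: z=[0.0000, 0.0000, 1.0000] o=[0.7250, -0.3381, 0.2500] → [-0.3420, -0.3858, 0.0000, 0.0000, 0.0000, 1.0000]
J3: z=[-0.6428, 0.7660, 0.0000] o=[0.8170, -0.2610, 0.2500] → [-0.2223, -0.1865, 0.1957, -0.6428, 0.7660, 0.0000]
V = J·q̇ = [0.0878, 0.0418, 0.0088, -0.0289, 0.0345, -0.4590]

0.0878 0.0418 0.0088 -0.0289 0.0345 -0.4590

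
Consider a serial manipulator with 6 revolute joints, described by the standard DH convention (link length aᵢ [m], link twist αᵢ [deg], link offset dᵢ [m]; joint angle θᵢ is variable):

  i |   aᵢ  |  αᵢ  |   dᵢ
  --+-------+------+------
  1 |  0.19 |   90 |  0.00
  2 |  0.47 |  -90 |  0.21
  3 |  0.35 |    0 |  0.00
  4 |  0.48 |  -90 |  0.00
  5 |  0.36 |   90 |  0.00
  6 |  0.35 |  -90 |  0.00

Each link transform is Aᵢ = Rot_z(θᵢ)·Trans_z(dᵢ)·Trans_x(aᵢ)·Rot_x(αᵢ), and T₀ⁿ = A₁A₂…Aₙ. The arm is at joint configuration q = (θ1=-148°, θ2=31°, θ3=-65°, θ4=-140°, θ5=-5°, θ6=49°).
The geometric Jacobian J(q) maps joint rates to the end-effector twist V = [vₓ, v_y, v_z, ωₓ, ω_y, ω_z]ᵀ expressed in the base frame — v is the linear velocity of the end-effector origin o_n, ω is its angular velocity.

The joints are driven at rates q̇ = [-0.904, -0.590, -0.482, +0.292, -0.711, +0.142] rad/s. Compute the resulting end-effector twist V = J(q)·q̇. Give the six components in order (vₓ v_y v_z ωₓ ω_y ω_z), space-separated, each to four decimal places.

0.7125 0.1122 0.5733 0.4036 -1.1972 -0.7851

o_n = [0.0293, 0.3904, -0.1934]
J₁: ẑ×o_n = [-0.3904, 0.0293, 0.0000], ω = ẑ
J2: z=[-0.5299, 0.8480, 0.0000] o=[-0.1611, -0.1007, 0.0000] → [-0.1640, -0.1025, -0.4217, -0.5299, 0.8480, 0.0000]
J3: z=[0.4368, 0.2729, 0.8572] o=[-0.6141, -0.1361, 0.2421] → [-0.5701, 0.7417, 0.0543, 0.4368, 0.2729, 0.8572]
J4: z=[0.4368, 0.2729, 0.8572] o=[-0.8897, 0.0657, 0.3183] → [-0.4179, 1.0112, -0.1090, 0.4368, 0.2729, 0.8572]
J5: z=[-0.1731, 0.9606, -0.2177] o=[-0.4660, 0.0913, 0.0942] → [-0.2112, -0.1576, -0.5275, -0.1731, 0.9606, -0.2177]
J6: z=[0.3582, 0.2672, 0.8946] o=[-0.1357, 0.1190, -0.0463] → [-0.2821, 0.2003, 0.0531, 0.3582, 0.2672, 0.8946]
V = J·q̇ = [0.7125, 0.1122, 0.5733, 0.4036, -1.1972, -0.7851]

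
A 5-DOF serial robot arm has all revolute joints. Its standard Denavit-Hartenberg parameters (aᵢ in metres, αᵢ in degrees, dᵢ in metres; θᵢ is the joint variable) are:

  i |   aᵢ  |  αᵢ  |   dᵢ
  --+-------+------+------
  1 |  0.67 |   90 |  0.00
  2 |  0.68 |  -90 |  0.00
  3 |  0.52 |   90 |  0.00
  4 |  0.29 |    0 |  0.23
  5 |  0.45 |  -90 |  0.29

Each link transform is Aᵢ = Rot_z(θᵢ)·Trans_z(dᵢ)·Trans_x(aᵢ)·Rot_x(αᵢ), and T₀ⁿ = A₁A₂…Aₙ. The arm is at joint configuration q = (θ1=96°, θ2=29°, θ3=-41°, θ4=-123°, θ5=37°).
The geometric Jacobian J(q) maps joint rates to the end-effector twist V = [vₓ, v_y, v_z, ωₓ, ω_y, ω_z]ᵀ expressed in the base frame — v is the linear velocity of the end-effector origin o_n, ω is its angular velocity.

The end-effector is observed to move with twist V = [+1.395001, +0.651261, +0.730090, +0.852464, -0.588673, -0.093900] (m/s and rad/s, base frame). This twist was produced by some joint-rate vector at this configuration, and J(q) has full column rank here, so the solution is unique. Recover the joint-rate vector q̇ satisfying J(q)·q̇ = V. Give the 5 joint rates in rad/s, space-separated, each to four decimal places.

o_n = [0.4838, 1.6211, -0.2971]
J₁: ẑ×o_n = [-1.6211, 0.4838, 0.0000], ω = ẑ
J2: z=[0.9945, 0.1045, 0.0000] o=[-0.0700, 0.6663, 0.0000] → [-0.0311, 0.2955, 0.8916, 0.9945, 0.1045, 0.0000]
J3: z=[0.0507, -0.4822, 0.8746] o=[-0.1322, 1.2578, 0.3297] → [-0.0155, 0.5705, 0.3154, 0.0507, -0.4822, 0.8746]
J4: z=[0.8106, -0.4918, -0.3181] o=[0.1712, 1.6348, 0.5199] → [0.3974, 0.5628, 0.1426, 0.8106, -0.4918, -0.3181]
J5: z=[0.8106, -0.4918, -0.3181] o=[0.2531, 1.5245, 0.1763] → [0.2635, 0.3103, 0.1917, 0.8106, -0.4918, -0.3181]
q̇ = J⁺·V = [-0.7330, 0.4640, 0.8860, 0.9140, -0.4870]

-0.7330 0.4640 0.8860 0.9140 -0.4870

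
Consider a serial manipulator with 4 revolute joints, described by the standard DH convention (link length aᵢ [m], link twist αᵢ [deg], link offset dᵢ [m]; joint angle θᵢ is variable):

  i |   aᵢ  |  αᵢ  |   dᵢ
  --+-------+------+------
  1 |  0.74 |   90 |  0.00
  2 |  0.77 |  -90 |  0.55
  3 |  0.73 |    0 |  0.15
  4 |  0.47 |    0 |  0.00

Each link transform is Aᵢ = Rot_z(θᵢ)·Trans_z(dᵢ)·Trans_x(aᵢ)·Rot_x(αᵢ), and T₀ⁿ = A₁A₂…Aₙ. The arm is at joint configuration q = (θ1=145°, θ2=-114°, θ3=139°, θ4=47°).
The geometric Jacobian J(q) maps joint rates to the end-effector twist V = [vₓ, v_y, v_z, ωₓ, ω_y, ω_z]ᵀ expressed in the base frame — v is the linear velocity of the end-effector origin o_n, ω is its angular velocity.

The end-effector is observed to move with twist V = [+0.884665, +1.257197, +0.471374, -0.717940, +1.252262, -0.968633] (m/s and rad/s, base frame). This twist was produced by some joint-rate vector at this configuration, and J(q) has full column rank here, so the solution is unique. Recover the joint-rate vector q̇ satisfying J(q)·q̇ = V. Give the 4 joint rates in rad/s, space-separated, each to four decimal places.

o_n = [-0.7322, 0.6595, 0.1659]
J₁: ẑ×o_n = [-0.6595, -0.7322, 0.0000], ω = ẑ
J2: z=[0.5736, 0.8192, 0.0000] o=[-0.6062, 0.4244, 0.0000] → [0.1359, -0.0951, 0.2381, 0.5736, 0.8192, 0.0000]
J3: z=[-0.7483, 0.5240, -0.4067] o=[-0.0342, 0.6953, -0.7034] → [0.4409, 0.9345, 0.3926, -0.7483, 0.5240, -0.4067]
J4: z=[-0.7483, 0.5240, -0.4067] o=[-0.6047, 0.5102, -0.2611] → [0.2845, 0.3714, -0.0449, -0.7483, 0.5240, -0.4067]
q̇ = J⁺·V = [-0.3870, 0.6140, 0.8900, 0.5400]

-0.3870 0.6140 0.8900 0.5400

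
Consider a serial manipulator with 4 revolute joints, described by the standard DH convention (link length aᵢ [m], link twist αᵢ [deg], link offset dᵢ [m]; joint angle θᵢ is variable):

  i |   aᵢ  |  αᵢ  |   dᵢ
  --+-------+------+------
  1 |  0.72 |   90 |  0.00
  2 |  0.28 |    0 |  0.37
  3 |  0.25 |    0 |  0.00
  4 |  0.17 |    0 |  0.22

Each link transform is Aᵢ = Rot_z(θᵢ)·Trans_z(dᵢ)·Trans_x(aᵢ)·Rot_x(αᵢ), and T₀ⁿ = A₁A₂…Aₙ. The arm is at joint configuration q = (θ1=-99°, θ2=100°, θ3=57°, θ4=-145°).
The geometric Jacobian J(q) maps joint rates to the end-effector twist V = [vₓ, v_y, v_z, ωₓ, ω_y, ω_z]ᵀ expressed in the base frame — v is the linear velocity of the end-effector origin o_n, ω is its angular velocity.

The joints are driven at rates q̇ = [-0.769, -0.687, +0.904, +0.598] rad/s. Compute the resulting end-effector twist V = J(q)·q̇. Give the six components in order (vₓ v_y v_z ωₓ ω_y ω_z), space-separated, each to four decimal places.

o_n = [-0.6778, -0.5078, 0.4088]
J₁: ẑ×o_n = [0.5078, -0.6778, 0.0000], ω = ẑ
J2: z=[-0.9877, 0.1564, 0.0000] o=[-0.1126, -0.7111, 0.0000] → [0.0639, 0.4037, -0.1125, -0.9877, 0.1564, 0.0000]
J3: z=[-0.9877, 0.1564, 0.0000] o=[-0.4705, -0.6052, 0.2757] → [0.0208, 0.1314, -0.0638, -0.9877, 0.1564, 0.0000]
J4: z=[-0.9877, 0.1564, 0.0000] o=[-0.4345, -0.3779, 0.3734] → [0.0055, 0.0349, 0.1663, -0.9877, 0.1564, 0.0000]
V = J·q̇ = [-0.4123, 0.3835, 0.1190, -0.8050, 0.1275, -0.7690]

-0.4123 0.3835 0.1190 -0.8050 0.1275 -0.7690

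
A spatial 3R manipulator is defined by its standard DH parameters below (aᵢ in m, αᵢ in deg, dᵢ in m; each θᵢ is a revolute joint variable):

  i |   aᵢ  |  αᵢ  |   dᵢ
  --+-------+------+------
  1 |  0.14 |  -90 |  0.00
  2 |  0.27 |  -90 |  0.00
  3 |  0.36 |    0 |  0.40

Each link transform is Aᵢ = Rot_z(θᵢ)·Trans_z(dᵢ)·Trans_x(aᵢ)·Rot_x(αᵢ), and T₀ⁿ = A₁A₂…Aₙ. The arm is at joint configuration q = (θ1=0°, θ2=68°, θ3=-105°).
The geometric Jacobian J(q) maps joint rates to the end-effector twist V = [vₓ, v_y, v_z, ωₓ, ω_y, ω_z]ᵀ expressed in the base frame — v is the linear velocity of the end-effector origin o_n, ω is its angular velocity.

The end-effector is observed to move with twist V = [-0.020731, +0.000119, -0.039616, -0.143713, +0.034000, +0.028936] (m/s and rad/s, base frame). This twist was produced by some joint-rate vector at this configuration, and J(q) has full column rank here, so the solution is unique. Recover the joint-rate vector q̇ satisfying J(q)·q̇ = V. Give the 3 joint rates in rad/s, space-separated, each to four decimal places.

o_n = [-0.1646, 0.3477, -0.3138]
J₁: ẑ×o_n = [-0.3477, -0.1646, 0.0000], ω = ẑ
J2: z=[0.0000, 1.0000, 0.0000] o=[0.1400, 0.0000, 0.0000] → [-0.3138, -0.0000, 0.3046, 0.0000, 1.0000, 0.0000]
J3: z=[-0.9272, 0.0000, -0.3746] o=[0.2411, 0.0000, -0.2503] → [0.1303, 0.0932, -0.3224, -0.9272, 0.0000, -0.3746]
q̇ = J⁺·V = [0.0870, 0.0340, 0.1550]

0.0870 0.0340 0.1550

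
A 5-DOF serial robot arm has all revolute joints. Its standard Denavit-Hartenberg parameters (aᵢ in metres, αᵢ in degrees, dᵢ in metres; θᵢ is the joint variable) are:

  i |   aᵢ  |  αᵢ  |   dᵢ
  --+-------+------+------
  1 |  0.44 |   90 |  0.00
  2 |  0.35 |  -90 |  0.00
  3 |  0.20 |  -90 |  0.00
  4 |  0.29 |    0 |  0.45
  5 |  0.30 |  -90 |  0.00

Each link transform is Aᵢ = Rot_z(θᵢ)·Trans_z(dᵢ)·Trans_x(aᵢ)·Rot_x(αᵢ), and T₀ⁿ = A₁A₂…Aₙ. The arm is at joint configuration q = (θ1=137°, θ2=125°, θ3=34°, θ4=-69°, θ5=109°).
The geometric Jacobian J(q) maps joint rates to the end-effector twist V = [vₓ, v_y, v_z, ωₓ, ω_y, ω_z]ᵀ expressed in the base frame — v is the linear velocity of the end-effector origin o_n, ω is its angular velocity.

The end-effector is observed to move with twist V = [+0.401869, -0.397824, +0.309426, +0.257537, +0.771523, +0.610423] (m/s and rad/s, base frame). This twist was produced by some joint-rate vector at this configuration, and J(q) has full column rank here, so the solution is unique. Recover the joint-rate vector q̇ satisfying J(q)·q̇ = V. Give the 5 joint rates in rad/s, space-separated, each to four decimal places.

0.0660 0.3660 -0.5890 0.5040 -0.9550

o_n = [-0.5062, -0.4461, 0.3984]
J₁: ẑ×o_n = [0.4461, -0.5062, 0.0000], ω = ẑ
J2: z=[0.6820, 0.7314, 0.0000] o=[-0.3218, 0.3001, 0.0000] → [0.2913, -0.2717, -0.3740, 0.6820, 0.7314, 0.0000]
J3: z=[0.5991, -0.5587, -0.5736] o=[-0.1750, 0.1632, 0.2867] → [-0.4119, 0.1231, -0.5501, 0.5991, -0.5587, -0.5736]
J4: z=[-0.8000, -0.3876, -0.4581] o=[-0.1817, 0.0165, 0.4225] → [-0.2026, 0.1293, 0.2443, -0.8000, -0.3876, -0.4581]
J5: z=[-0.8000, -0.3876, -0.4581] o=[-0.3830, -0.3854, 0.1317] → [-0.1312, 0.2698, 0.0009, -0.8000, -0.3876, -0.4581]
q̇ = J⁺·V = [0.0660, 0.3660, -0.5890, 0.5040, -0.9550]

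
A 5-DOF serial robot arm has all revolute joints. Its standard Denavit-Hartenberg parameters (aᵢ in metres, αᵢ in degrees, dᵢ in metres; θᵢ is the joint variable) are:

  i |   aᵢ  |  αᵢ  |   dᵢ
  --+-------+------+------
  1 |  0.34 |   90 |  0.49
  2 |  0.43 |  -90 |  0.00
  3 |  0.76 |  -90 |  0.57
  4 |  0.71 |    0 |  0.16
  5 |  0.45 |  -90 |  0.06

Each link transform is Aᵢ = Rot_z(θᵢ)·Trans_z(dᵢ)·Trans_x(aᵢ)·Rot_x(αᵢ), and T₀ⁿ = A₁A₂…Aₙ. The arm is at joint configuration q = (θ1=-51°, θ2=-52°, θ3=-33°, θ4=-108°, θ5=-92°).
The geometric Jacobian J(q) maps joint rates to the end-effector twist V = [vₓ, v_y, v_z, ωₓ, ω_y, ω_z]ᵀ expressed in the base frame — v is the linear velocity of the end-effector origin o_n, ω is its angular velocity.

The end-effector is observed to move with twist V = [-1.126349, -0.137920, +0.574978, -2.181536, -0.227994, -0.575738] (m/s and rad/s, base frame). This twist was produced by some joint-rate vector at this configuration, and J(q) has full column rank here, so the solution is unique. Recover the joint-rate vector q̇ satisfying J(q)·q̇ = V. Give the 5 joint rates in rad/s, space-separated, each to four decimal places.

o_n = [1.1000, -1.1671, 0.6508]
J₁: ẑ×o_n = [1.1671, 1.1000, -0.0000], ω = ẑ
J2: z=[-0.7771, -0.6293, 0.0000] o=[0.2140, -0.2642, 0.4900] → [-0.1012, 0.1250, 1.2593, -0.7771, -0.6293, 0.0000]
J3: z=[0.4959, -0.6124, 0.6157] o=[0.3806, -0.4700, 0.1512] → [0.1232, 0.1951, 0.0949, 0.4959, -0.6124, 0.6157]
J4: z=[0.8628, 0.2672, -0.4292] o=[0.5885, -1.3845, -0.0002] → [0.2672, -0.7812, 0.0509, 0.8628, 0.2672, -0.4292]
J5: z=[0.8628, 0.2672, -0.4292] o=[1.0830, -1.5920, 0.4919] → [0.2248, -0.1444, 0.3621, 0.8628, 0.2672, -0.4292]
q̇ = J⁺·V = [-0.5290, 0.7620, -0.9710, -0.5540, -0.7300]

-0.5290 0.7620 -0.9710 -0.5540 -0.7300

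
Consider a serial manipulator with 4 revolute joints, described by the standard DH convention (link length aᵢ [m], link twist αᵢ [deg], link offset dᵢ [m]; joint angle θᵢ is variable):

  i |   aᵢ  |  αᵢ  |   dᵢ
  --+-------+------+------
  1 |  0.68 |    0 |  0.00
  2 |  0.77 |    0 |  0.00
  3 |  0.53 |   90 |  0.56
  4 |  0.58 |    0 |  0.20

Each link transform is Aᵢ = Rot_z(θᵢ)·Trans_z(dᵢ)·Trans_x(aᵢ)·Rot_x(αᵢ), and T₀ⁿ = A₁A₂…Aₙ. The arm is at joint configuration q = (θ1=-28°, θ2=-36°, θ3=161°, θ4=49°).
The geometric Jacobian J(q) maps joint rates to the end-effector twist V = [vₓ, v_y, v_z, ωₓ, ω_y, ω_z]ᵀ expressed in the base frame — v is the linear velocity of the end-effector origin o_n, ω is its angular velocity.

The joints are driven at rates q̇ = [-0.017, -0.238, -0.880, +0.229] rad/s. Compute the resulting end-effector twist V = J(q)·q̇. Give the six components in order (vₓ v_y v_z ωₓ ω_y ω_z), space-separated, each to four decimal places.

0.8837 -0.2951 0.0871 0.2273 0.0279 -1.1350

o_n = [1.0255, -0.0832, 0.9977]
J₁: ẑ×o_n = [0.0832, 1.0255, -0.0000], ω = ẑ
J2: z=[0.0000, 0.0000, 1.0000] o=[0.6004, -0.3192, 0.0000] → [-0.2360, 0.4251, 0.0000, 0.0000, 0.0000, 1.0000]
J3: z=[0.0000, 0.0000, 1.0000] o=[0.9380, -1.0113, 0.0000] → [-0.9281, 0.0875, 0.0000, 0.0000, 0.0000, 1.0000]
J4: z=[0.9925, 0.1219, 0.0000] o=[0.8734, -0.4853, 0.5600] → [0.0533, -0.4345, 0.3805, 0.9925, 0.1219, 0.0000]
V = J·q̇ = [0.8837, -0.2951, 0.0871, 0.2273, 0.0279, -1.1350]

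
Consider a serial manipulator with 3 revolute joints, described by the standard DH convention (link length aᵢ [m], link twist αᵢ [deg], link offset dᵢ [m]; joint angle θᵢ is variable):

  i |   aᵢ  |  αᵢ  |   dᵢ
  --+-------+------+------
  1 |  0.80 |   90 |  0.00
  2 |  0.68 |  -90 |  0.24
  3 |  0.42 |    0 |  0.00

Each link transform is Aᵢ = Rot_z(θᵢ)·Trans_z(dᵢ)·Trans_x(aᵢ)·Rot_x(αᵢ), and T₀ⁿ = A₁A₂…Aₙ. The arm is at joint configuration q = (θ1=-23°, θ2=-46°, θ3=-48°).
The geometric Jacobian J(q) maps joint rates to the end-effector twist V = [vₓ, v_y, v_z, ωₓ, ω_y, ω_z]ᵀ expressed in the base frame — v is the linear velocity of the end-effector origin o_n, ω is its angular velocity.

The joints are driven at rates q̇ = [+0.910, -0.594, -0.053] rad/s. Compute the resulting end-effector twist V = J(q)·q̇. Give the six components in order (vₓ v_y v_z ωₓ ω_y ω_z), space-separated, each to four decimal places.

0.5899 1.1843 -0.3846 0.1970 0.5617 0.8732

o_n = [1.1352, -1.0817, -0.6913]
J₁: ẑ×o_n = [1.0817, 1.1352, -0.0000], ω = ẑ
J2: z=[-0.3907, -0.9205, 0.0000] o=[0.7364, -0.3126, 0.0000] → [0.6364, -0.2701, 0.6676, -0.3907, -0.9205, 0.0000]
J3: z=[0.6622, -0.2811, 0.6947] o=[1.0774, -0.7181, -0.4892] → [0.3094, 0.1740, -0.2245, 0.6622, -0.2811, 0.6947]
V = J·q̇ = [0.5899, 1.1843, -0.3846, 0.1970, 0.5617, 0.8732]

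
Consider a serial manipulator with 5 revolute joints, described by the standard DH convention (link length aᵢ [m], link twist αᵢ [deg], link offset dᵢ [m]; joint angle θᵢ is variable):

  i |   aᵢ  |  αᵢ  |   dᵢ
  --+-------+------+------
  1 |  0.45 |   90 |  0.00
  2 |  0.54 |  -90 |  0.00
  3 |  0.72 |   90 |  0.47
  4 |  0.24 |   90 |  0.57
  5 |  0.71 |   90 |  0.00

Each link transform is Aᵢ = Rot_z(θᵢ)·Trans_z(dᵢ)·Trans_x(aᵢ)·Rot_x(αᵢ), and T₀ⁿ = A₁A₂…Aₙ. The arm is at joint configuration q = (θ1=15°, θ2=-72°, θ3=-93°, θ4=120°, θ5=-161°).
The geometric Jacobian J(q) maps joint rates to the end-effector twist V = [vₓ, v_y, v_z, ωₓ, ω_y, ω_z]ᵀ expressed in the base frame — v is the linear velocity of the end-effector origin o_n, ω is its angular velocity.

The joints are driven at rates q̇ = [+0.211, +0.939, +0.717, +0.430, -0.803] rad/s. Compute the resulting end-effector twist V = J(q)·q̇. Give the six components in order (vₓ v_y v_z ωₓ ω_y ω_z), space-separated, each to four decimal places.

0.3584 -0.2956 0.0090 0.2300 -0.1682 0.6823

o_n = [0.8061, -0.7330, -0.1154]
J₁: ẑ×o_n = [0.7330, 0.8061, -0.0000], ω = ẑ
J2: z=[0.2588, -0.9659, 0.0000] o=[0.4347, 0.1165, 0.0000] → [0.1114, 0.0299, 0.1389, 0.2588, -0.9659, 0.0000]
J3: z=[0.9187, 0.2462, 0.3090] o=[0.5958, 0.1597, -0.5136] → [0.3739, -0.3008, -0.8718, 0.9187, 0.2462, 0.3090]
J4: z=[-0.3116, -0.0293, 0.9498] o=[1.2025, -0.4222, -0.3325] → [0.2888, -0.3088, 0.0852, -0.3116, -0.0293, 0.9498]
J5: z=[0.6696, -0.7159, 0.1976] o=[1.1866, -0.2715, 0.2671] → [0.3650, 0.1809, -0.5815, 0.6696, -0.7159, 0.1976]
V = J·q̇ = [0.3584, -0.2956, 0.0090, 0.2300, -0.1682, 0.6823]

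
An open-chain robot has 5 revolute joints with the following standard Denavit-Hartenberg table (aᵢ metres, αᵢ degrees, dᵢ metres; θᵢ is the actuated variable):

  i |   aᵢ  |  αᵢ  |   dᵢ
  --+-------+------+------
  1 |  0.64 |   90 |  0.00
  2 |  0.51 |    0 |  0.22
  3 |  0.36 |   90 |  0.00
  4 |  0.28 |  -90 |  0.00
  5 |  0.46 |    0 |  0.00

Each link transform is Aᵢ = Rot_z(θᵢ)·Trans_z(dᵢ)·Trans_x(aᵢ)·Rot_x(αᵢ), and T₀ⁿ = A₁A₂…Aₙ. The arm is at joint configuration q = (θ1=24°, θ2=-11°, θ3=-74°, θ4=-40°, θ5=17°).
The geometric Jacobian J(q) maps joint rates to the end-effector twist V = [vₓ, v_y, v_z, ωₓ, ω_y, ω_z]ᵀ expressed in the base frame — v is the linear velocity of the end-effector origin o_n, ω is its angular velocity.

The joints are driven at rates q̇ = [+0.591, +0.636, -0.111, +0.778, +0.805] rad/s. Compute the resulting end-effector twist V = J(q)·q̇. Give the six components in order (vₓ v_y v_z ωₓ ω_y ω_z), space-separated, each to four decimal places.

0.5770 0.5870 0.1853 -0.2025 -1.3399 0.0077

o_n = [1.1383, 0.7725, -0.9936]
J₁: ẑ×o_n = [-0.7725, 1.1383, 0.0000], ω = ẑ
J2: z=[0.4067, -0.9135, 0.0000] o=[0.5847, 0.2603, 0.0000] → [0.9077, 0.4041, 0.7140, 0.4067, -0.9135, 0.0000]
J3: z=[0.4067, -0.9135, 0.0000] o=[1.1315, 0.2630, -0.0973] → [0.8188, 0.3646, 0.2134, 0.4067, -0.9135, 0.0000]
J4: z=[-0.9101, -0.4052, -0.0872] o=[1.1602, 0.2757, -0.4559] → [0.2611, -0.4874, -0.4610, -0.9101, -0.4052, -0.0872]
J5: z=[0.3628, -0.6770, -0.6403] o=[1.1040, 0.4477, -0.6696] → [0.4273, 0.0956, 0.1410, 0.3628, -0.6770, -0.6403]
V = J·q̇ = [0.5770, 0.5870, 0.1853, -0.2025, -1.3399, 0.0077]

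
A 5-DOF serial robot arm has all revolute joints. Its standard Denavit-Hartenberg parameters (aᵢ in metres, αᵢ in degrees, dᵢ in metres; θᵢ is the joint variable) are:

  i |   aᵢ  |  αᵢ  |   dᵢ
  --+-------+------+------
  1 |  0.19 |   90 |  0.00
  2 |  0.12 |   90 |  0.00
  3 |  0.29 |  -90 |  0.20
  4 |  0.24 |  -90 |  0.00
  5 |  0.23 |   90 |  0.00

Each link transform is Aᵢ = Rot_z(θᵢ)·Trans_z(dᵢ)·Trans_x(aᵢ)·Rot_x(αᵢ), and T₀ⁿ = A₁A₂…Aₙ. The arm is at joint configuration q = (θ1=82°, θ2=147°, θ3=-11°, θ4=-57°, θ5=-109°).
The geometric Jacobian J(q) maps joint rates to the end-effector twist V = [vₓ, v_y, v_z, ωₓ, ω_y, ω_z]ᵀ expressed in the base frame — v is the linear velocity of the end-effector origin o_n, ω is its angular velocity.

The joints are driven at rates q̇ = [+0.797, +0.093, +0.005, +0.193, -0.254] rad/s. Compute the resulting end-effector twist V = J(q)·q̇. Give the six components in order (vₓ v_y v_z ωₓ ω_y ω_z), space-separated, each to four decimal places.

o_n = [0.1293, -0.0928, 0.5750]
J₁: ẑ×o_n = [0.0928, 0.1293, -0.0000], ω = ẑ
J2: z=[0.9903, -0.1392, 0.0000] o=[0.0264, 0.1882, 0.0000] → [-0.0800, -0.5694, -0.2639, 0.9903, -0.1392, 0.0000]
J3: z=[0.0758, 0.5393, 0.8387] o=[0.0124, 0.0885, 0.0654] → [0.4269, 0.0594, -0.0768, 0.0758, 0.5393, 0.8387]
J4: z=[0.9498, -0.2951, 0.1039] o=[-0.0604, -0.0324, 0.3881] → [-0.0488, -0.1577, -0.0014, 0.9498, -0.2951, 0.1039]
J5: z=[-0.2958, -0.9552, -0.0084] o=[-0.0848, -0.0269, 0.6268] → [0.0490, -0.0171, 0.2241, -0.2958, -0.9552, -0.0084]
V = J·q̇ = [0.0468, 0.0243, -0.0821, 0.3509, 0.1754, 0.8234]

0.0468 0.0243 -0.0821 0.3509 0.1754 0.8234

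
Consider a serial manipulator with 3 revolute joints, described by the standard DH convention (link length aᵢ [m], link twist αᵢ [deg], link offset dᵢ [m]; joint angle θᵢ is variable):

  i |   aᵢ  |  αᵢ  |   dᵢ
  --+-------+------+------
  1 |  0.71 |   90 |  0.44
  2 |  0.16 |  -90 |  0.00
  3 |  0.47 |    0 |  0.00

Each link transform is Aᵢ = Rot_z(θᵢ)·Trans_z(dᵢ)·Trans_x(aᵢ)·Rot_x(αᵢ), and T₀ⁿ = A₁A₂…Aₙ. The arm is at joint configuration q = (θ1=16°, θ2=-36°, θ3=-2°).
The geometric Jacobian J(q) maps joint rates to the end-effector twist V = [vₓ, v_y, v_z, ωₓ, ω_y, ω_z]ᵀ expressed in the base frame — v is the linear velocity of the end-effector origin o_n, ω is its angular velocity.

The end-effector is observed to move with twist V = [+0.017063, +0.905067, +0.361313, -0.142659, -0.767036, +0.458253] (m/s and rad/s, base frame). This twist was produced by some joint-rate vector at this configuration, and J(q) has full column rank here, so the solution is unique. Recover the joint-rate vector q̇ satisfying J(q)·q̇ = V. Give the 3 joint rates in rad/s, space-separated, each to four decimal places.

0.9380 0.6980 -0.5930

o_n = [1.1767, 0.3204, 0.0699]
J₁: ẑ×o_n = [-0.3204, 1.1767, 0.0000], ω = ẑ
J2: z=[0.2756, -0.9613, 0.0000] o=[0.6825, 0.1957, 0.4400] → [0.3558, 0.1020, 0.5094, 0.2756, -0.9613, 0.0000]
J3: z=[0.5650, 0.1620, 0.8090] o=[0.8069, 0.2314, 0.3460] → [-0.1167, 0.4552, -0.0096, 0.5650, 0.1620, 0.8090]
q̇ = J⁺·V = [0.9380, 0.6980, -0.5930]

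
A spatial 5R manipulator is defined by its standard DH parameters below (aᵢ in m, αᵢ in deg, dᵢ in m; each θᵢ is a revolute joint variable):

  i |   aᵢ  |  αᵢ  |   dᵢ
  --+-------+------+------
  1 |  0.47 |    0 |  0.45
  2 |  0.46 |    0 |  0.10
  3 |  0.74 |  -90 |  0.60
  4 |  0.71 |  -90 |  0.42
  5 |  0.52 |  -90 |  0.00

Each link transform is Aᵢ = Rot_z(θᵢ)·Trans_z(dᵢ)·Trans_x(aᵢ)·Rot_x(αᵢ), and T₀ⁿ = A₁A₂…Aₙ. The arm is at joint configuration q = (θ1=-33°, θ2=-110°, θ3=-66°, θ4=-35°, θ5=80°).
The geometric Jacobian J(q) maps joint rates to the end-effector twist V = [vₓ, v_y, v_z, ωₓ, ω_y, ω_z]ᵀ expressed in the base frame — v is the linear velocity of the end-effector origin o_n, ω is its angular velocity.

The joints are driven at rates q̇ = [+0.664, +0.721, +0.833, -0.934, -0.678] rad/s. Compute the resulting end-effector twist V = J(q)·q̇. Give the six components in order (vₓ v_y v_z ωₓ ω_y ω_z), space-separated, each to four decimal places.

-1.0294 -2.9788 0.8114 0.7929 0.6284 2.7734

o_n = [-1.1491, 0.2243, 1.6090]
J₁: ẑ×o_n = [-0.2243, -1.1491, 0.0000], ω = ẑ
J2: z=[0.0000, 0.0000, 1.0000] o=[0.3942, -0.2560, 0.4500] → [-0.4803, -1.5433, 0.0000, 0.0000, 0.0000, 1.0000]
J3: z=[0.0000, 0.0000, 1.0000] o=[0.0268, -0.5328, 0.5500] → [-0.7571, -1.1759, 0.0000, 0.0000, 0.0000, 1.0000]
J4: z=[-0.4848, -0.8746, 0.0000] o=[-0.6204, -0.1741, 1.1500] → [-0.4015, 0.2225, -0.6556, -0.4848, -0.8746, 0.0000]
J5: z=[-0.5017, 0.2781, -0.8192] o=[-1.3327, -0.2594, 1.5572] → [0.4107, -0.1244, -0.2937, -0.5017, 0.2781, -0.8192]
V = J·q̇ = [-1.0294, -2.9788, 0.8114, 0.7929, 0.6284, 2.7734]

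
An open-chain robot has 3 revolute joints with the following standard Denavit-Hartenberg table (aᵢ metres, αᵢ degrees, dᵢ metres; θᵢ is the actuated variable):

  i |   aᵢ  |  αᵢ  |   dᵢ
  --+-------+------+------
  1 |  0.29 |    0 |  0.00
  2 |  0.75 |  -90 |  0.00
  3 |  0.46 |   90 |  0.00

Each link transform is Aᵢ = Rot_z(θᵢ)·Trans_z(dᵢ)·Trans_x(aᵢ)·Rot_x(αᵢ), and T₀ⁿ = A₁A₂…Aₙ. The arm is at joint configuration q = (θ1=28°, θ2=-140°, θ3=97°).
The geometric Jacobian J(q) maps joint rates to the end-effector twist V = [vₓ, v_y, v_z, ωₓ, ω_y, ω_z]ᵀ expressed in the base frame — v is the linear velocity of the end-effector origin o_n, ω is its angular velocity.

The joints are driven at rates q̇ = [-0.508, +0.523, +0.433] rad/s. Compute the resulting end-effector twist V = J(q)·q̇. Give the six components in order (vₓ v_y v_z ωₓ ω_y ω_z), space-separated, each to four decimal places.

o_n = [-0.0039, -0.5073, -0.4566]
J₁: ẑ×o_n = [0.5073, -0.0039, 0.0000], ω = ẑ
J2: z=[0.0000, 0.0000, 1.0000] o=[0.2561, 0.1361, 0.0000] → [0.6434, -0.2600, 0.0000, 0.0000, 0.0000, 1.0000]
J3: z=[0.9272, -0.3746, 0.0000] o=[-0.0249, -0.5592, 0.0000] → [0.1710, 0.4233, 0.0561, 0.9272, -0.3746, 0.0000]
V = J·q̇ = [0.1529, 0.0493, 0.0243, 0.4015, -0.1622, 0.0150]

0.1529 0.0493 0.0243 0.4015 -0.1622 0.0150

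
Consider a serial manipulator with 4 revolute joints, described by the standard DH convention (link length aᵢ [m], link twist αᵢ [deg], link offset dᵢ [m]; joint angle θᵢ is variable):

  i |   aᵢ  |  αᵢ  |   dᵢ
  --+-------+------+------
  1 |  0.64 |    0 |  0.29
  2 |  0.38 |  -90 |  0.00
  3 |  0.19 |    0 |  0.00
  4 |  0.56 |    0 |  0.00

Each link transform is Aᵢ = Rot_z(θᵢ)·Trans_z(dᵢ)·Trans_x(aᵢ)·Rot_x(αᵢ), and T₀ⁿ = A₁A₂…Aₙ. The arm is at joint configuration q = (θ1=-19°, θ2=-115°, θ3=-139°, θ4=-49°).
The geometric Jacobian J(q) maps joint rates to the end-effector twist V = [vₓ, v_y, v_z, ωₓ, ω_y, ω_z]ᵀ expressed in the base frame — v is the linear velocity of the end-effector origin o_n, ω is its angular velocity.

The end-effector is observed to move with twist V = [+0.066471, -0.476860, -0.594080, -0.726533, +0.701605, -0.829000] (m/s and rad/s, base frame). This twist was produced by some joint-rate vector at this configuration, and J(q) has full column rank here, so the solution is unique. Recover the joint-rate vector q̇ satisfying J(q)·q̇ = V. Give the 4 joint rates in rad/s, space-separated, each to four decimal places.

o_n = [0.8260, 0.0203, 0.3367]
J₁: ẑ×o_n = [-0.0203, 0.8260, 0.0000], ω = ẑ
J2: z=[0.0000, 0.0000, 1.0000] o=[0.6051, -0.2084, 0.2900] → [-0.2287, 0.2209, 0.0000, 0.0000, 0.0000, 1.0000]
J3: z=[0.7193, -0.6947, 0.0000] o=[0.3412, -0.4817, 0.2900] → [-0.0325, -0.0336, 0.6979, 0.7193, -0.6947, 0.0000]
J4: z=[0.7193, -0.6947, 0.0000] o=[0.4408, -0.3786, 0.4147] → [0.0541, 0.0561, 0.5546, 0.7193, -0.6947, 0.0000]
q̇ = J⁺·V = [-0.4270, -0.4020, -0.2370, -0.7730]

-0.4270 -0.4020 -0.2370 -0.7730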